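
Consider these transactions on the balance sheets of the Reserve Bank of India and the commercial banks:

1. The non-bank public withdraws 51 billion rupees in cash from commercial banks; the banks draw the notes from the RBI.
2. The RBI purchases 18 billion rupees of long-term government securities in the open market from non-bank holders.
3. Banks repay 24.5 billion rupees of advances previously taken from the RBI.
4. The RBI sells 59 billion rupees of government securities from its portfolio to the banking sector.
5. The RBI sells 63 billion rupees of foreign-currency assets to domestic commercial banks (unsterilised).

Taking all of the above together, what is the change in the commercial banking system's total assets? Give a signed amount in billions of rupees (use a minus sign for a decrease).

RBI balance sheet:
  Assets:      Securities −41B, Loans to banks −24.5B, Foreign assets −63B
  Liabilities: Bank reserves −179.5B, Currency in circulation +51B
Commercial banking system:
  Assets:      Reserves at CB −179.5B, Securities +59B, Foreign assets +63B
  Liabilities: Checkable deposits −33B, Borrowings from CB −24.5B
Change in total bank assets = -57.5 billion.

-57.5 billion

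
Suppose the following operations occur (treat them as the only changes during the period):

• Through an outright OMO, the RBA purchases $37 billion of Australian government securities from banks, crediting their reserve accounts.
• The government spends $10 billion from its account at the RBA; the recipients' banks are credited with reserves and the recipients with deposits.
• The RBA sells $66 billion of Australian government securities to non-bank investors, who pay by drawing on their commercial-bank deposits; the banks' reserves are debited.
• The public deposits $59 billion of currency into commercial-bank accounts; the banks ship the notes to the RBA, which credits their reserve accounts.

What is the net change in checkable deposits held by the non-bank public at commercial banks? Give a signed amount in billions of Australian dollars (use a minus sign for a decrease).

+$3 billion

RBA balance sheet:
  Assets:      Securities −$29B
  Liabilities: Bank reserves +$40B, Currency in circulation −$59B, Government deposits −$10B
Commercial banking system:
  Assets:      Reserves at CB +$40B, Securities −$37B
  Liabilities: Checkable deposits +$3B
So the change in checkable deposits held by the non-bank public at commercial banks is +$3 billion.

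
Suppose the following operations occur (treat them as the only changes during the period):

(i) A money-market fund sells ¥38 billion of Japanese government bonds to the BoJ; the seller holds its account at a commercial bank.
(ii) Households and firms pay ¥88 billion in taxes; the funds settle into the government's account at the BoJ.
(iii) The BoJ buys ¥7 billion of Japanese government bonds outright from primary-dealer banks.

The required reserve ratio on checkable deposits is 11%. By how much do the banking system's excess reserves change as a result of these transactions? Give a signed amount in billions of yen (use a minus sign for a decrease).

Asset purchase (from non-banks) ¥38 billion: reserves +¥38B, deposits +¥38B.
Government account inflow ¥88 billion: reserves −¥88B, deposits −¥88B.
OMO purchase (from banks) ¥7 billion: reserves +¥7B, deposits 0.
Totals: Δreserves = −¥43B, Δdeposits = −¥50B.
Δrequired reserves = 11% × −¥50B = −¥5.5B.
Δexcess reserves = Δreserves − Δrequired = −¥43B − (−¥5.5B) = -¥37.5 billion.

-¥37.5 billion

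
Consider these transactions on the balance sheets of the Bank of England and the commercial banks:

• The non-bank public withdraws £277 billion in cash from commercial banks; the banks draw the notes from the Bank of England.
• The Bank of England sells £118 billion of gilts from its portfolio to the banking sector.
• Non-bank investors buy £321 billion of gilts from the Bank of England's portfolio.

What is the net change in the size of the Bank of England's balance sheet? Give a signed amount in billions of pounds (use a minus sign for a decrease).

Bank of England balance sheet:
  Assets:      Securities −£439B
  Liabilities: Bank reserves −£716B, Currency in circulation +£277B
Commercial banking system:
  Assets:      Reserves at CB −£716B, Securities +£118B
  Liabilities: Checkable deposits −£598B
Change in total Bank of England assets = -£439 billion.

-£439 billion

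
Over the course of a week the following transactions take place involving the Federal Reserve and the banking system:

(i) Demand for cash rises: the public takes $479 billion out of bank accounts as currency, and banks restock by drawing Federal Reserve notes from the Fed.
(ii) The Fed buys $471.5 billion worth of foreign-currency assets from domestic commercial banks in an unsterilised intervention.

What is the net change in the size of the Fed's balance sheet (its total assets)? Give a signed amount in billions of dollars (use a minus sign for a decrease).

Fed balance sheet:
  Assets:      Foreign assets +$471.5B
  Liabilities: Bank reserves −$7.5B, Currency in circulation +$479B
Change in total Fed assets = +$471.5 billion.

+$471.5 billion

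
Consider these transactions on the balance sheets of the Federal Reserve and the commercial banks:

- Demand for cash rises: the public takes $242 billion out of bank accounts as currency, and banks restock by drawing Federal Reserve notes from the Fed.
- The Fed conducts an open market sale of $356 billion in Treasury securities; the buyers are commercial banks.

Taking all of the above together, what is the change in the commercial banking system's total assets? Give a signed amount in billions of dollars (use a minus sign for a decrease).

Currency withdrawal $242 billion: bank balance sheets shrink → −$242B.
OMO sale (to banks) $356 billion: just an asset swap on bank balance sheets → 0.
Net: −242 + 0 = -$242 billion.

-$242 billion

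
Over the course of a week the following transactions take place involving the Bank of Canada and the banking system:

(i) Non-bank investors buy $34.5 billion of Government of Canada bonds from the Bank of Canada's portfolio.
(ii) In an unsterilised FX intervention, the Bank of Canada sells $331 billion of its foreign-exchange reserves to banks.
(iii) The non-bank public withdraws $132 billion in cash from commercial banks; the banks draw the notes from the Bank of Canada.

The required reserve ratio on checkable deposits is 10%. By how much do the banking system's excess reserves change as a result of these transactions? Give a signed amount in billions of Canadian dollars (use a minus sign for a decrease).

-$480.85 billion

Asset sale (to non-banks) $34.5 billion: reserves −$34.5B, deposits −$34.5B.
FX sale $331 billion: reserves −$331B, deposits 0.
Currency withdrawal $132 billion: reserves −$132B, deposits −$132B.
Totals: Δreserves = −$497.5B, Δdeposits = −$166.5B.
Δrequired reserves = 10% × −$166.5B = −$16.65B.
Δexcess reserves = Δreserves − Δrequired = −$497.5B − (−$16.65B) = -$480.85 billion.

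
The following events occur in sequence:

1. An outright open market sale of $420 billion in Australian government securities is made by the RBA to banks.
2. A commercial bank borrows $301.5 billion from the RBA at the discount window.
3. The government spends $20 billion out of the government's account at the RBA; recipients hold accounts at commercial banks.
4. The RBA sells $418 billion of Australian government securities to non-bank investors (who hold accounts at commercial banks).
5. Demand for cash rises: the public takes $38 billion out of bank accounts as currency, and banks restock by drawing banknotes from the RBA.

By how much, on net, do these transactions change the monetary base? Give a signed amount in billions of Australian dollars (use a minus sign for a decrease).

OMO sale (to banks) $420 billion: RBA balance sheet contracts → −$420B.
Discount-window loan $301.5 billion: RBA balance sheet expands → +$301.5B.
Government spending $20 billion: a non-base liability converts back to reserves → +$20B.
Asset sale (to non-banks) $418 billion: RBA balance sheet contracts → −$418B.
Currency withdrawal $38 billion: just a shift between currency and reserves — both are base money → 0.
Net: −420 + 301.5 + 20 − 418 + 0 = -$516.5 billion.

-$516.5 billion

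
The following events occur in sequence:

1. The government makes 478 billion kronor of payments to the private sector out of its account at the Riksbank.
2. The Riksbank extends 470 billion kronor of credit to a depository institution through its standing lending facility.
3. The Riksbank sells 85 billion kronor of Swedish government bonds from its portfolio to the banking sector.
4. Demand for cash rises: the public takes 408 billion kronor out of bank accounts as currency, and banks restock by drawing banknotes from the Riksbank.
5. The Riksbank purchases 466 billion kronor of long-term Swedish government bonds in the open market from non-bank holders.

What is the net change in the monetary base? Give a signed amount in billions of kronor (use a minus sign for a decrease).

Government spending 478 billion kronor: a non-base liability converts back to reserves → +478B.
Discount-window loan 470 billion kronor: Riksbank balance sheet expands → +470B.
OMO sale (to banks) 85 billion kronor: Riksbank balance sheet contracts → −85B.
Currency withdrawal 408 billion kronor: just a shift between currency and reserves — both are base money → 0.
Asset purchase (from non-banks) 466 billion kronor: Riksbank balance sheet expands → +466B.
Net: 478 + 470 − 85 + 0 + 466 = +1329 billion.

+1329 billion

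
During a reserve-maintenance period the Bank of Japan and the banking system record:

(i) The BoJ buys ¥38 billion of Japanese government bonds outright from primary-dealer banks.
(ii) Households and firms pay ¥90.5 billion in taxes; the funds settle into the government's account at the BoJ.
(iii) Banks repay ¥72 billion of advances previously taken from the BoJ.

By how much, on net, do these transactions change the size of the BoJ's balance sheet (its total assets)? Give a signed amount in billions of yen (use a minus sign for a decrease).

OMO purchase (from banks) ¥38 billion: a BoJ asset is acquired → +¥38B.
Government account inflow ¥90.5 billion: only the composition of liabilities changes → 0.
Discount-window repayment ¥72 billion: a BoJ asset is shed → −¥72B.
Net: 38 + 0 − 72 = -¥34 billion.

-¥34 billion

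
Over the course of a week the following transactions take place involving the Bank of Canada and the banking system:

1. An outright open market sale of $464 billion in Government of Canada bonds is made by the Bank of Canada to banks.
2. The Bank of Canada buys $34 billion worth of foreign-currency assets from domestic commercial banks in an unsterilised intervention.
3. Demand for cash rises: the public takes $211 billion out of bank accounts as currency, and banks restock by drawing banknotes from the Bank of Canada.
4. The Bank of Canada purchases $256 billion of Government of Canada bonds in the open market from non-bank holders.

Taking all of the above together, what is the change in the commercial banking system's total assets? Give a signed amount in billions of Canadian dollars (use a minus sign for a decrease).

Bank of Canada balance sheet:
  Assets:      Securities −$208B, Foreign assets +$34B
  Liabilities: Bank reserves −$385B, Currency in circulation +$211B
Commercial banking system:
  Assets:      Reserves at CB −$385B, Securities +$464B, Foreign assets −$34B
  Liabilities: Checkable deposits +$45B
Change in total bank assets = +$45 billion.

+$45 billion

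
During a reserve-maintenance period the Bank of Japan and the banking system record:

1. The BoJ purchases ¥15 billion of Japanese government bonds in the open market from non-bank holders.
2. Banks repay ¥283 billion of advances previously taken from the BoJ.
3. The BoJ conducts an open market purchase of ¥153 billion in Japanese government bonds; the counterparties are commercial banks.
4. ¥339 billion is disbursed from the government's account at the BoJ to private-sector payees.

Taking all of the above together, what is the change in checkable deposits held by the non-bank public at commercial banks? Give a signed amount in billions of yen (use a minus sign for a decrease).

+¥354 billion

BoJ balance sheet:
  Assets:      Securities +¥168B, Loans to banks −¥283B
  Liabilities: Bank reserves +¥224B, Government deposits −¥339B
Commercial banking system:
  Assets:      Reserves at CB +¥224B, Securities −¥153B
  Liabilities: Checkable deposits +¥354B, Borrowings from CB −¥283B
So the change in checkable deposits held by the non-bank public at commercial banks is +¥354 billion.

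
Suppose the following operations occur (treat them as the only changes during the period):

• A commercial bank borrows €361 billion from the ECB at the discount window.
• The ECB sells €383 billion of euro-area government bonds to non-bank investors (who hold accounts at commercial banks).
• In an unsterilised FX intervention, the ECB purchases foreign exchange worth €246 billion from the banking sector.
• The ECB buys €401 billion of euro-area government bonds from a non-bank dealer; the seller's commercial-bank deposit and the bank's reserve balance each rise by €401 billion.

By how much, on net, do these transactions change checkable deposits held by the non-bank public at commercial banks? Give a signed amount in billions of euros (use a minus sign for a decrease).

+€18 billion

ECB balance sheet:
  Assets:      Securities +€18B, Loans to banks +€361B, Foreign assets +€246B
  Liabilities: Bank reserves +€625B
Commercial banking system:
  Assets:      Reserves at CB +€625B, Foreign assets −€246B
  Liabilities: Checkable deposits +€18B, Borrowings from CB +€361B
So the change in checkable deposits held by the non-bank public at commercial banks is +€18 billion.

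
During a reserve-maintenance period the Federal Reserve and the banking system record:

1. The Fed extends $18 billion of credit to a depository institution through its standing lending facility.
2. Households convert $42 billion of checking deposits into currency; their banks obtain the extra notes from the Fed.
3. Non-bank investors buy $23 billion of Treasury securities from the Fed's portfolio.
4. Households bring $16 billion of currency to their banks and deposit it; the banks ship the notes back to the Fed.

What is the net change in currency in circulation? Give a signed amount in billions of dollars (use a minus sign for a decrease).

Fed balance sheet:
  Assets:      Securities −$23B, Loans to banks +$18B
  Liabilities: Bank reserves −$31B, Currency in circulation +$26B
Commercial banking system:
  Assets:      Reserves at CB −$31B
  Liabilities: Checkable deposits −$49B, Borrowings from CB +$18B
So the change in currency in circulation is +$26 billion.

+$26 billion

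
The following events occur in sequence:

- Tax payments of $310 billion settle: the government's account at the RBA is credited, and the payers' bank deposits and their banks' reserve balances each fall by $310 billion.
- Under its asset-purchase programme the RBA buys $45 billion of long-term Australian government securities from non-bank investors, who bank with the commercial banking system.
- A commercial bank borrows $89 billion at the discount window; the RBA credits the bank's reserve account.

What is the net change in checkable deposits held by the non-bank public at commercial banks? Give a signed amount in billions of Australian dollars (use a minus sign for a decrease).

-$265 billion

Government account inflow $310 billion: non-bank counterparties' bank balances fall → −$310B.
Asset purchase (from non-banks) $45 billion: non-bank counterparties' bank balances rise → +$45B.
Discount-window loan $89 billion: the counterparty is a bank, so public deposits are unchanged → 0.
Net: −310 + 45 + 0 = -$265 billion.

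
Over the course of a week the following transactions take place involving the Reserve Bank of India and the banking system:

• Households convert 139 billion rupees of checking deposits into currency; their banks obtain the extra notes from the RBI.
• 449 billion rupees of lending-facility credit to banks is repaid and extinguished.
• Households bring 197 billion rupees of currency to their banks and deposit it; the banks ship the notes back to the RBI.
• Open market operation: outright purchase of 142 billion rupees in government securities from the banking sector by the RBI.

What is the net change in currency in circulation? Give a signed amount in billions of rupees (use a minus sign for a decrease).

RBI balance sheet:
  Assets:      Securities +142B, Loans to banks −449B
  Liabilities: Bank reserves −249B, Currency in circulation −58B
Commercial banking system:
  Assets:      Reserves at CB −249B, Securities −142B
  Liabilities: Checkable deposits +58B, Borrowings from CB −449B
So the change in currency in circulation is -58 billion.

-58 billion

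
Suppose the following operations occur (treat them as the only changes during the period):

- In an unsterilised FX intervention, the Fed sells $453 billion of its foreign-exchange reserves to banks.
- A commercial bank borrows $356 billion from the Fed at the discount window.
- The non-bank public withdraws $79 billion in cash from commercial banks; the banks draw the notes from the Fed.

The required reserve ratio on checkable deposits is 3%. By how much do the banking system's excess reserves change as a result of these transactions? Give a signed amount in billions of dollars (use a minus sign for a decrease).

FX sale $453 billion: reserves −$453B, deposits 0.
Discount-window loan $356 billion: reserves +$356B, deposits 0.
Currency withdrawal $79 billion: reserves −$79B, deposits −$79B.
Totals: Δreserves = −$176B, Δdeposits = −$79B.
Δrequired reserves = 3% × −$79B = −$2.37B.
Δexcess reserves = Δreserves − Δrequired = −$176B − (−$2.37B) = -$173.63 billion.

-$173.63 billion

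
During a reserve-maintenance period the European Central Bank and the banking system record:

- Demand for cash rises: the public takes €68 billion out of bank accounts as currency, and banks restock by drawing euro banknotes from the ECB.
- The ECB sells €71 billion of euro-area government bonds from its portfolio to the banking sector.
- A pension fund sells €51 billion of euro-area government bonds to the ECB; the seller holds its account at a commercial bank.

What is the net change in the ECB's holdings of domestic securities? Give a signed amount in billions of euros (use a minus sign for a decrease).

ECB balance sheet:
  Assets:      Securities −€20B
  Liabilities: Bank reserves −€88B, Currency in circulation +€68B
So the change in the ECB's holdings of domestic securities is -€20 billion.

-€20 billion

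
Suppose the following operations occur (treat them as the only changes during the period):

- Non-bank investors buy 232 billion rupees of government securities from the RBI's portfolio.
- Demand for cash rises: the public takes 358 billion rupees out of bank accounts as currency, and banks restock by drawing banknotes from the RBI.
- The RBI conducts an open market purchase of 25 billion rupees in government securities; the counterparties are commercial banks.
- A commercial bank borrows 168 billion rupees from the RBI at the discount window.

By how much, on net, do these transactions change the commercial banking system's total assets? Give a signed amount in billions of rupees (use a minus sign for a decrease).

RBI balance sheet:
  Assets:      Securities −207B, Loans to banks +168B
  Liabilities: Bank reserves −397B, Currency in circulation +358B
Commercial banking system:
  Assets:      Reserves at CB −397B, Securities −25B
  Liabilities: Checkable deposits −590B, Borrowings from CB +168B
Change in total bank assets = -422 billion.

-422 billion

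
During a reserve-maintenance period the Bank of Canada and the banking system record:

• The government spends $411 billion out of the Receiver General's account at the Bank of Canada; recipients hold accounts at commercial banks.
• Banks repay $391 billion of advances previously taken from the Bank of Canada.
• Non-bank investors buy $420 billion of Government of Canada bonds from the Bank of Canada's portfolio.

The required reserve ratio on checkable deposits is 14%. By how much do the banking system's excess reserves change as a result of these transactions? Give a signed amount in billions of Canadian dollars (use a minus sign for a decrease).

-$398.74 billion

Government spending $411 billion: reserves +$411B, deposits +$411B.
Discount-window repayment $391 billion: reserves −$391B, deposits 0.
Asset sale (to non-banks) $420 billion: reserves −$420B, deposits −$420B.
Totals: Δreserves = −$400B, Δdeposits = −$9B.
Δrequired reserves = 14% × −$9B = −$1.26B.
Δexcess reserves = Δreserves − Δrequired = −$400B − (−$1.26B) = -$398.74 billion.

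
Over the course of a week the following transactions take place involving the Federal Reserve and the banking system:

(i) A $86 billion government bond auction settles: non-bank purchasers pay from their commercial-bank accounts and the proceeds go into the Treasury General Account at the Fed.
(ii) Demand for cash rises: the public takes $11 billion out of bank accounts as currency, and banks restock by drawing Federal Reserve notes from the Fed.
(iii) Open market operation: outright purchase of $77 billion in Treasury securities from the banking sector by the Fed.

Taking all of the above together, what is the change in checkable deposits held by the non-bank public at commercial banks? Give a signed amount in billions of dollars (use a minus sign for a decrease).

-$97 billion

Fed balance sheet:
  Assets:      Securities +$77B
  Liabilities: Bank reserves −$20B, Currency in circulation +$11B, Government deposits +$86B
Commercial banking system:
  Assets:      Reserves at CB −$20B, Securities −$77B
  Liabilities: Checkable deposits −$97B
So the change in checkable deposits held by the non-bank public at commercial banks is -$97 billion.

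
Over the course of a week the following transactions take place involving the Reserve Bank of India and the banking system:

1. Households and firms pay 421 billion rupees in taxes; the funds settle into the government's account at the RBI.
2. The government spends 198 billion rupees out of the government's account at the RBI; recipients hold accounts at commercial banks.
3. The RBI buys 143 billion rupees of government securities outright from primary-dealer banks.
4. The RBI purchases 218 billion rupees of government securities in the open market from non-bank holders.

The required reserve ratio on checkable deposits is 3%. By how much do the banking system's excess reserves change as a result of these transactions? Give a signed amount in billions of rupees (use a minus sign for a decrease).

Government account inflow 421 billion rupees: reserves −421B, deposits −421B.
Government spending 198 billion rupees: reserves +198B, deposits +198B.
OMO purchase (from banks) 143 billion rupees: reserves +143B, deposits 0.
Asset purchase (from non-banks) 218 billion rupees: reserves +218B, deposits +218B.
Totals: Δreserves = +138B, Δdeposits = −5B.
Δrequired reserves = 3% × −5B = −0.15B.
Δexcess reserves = Δreserves − Δrequired = +138B − (−0.15B) = +138.15 billion.

+138.15 billion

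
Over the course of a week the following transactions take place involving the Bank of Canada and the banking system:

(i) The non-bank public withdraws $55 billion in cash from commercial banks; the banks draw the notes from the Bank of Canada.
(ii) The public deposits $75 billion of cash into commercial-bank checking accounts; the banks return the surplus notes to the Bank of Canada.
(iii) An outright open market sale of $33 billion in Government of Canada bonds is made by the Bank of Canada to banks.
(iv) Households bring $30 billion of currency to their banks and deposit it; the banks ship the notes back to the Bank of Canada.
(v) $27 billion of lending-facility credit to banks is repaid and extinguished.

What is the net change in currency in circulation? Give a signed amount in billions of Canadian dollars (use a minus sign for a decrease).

-$50 billion

Currency withdrawal $55 billion: notes leave the central bank → +$55B.
Currency deposit $75 billion: notes return to the central bank → −$75B.
OMO sale (to banks) $33 billion: no currency enters or leaves circulation → 0.
Currency deposit $30 billion: notes return to the central bank → −$30B.
Discount-window repayment $27 billion: no currency enters or leaves circulation → 0.
Net: 55 − 75 + 0 − 30 + 0 = -$50 billion.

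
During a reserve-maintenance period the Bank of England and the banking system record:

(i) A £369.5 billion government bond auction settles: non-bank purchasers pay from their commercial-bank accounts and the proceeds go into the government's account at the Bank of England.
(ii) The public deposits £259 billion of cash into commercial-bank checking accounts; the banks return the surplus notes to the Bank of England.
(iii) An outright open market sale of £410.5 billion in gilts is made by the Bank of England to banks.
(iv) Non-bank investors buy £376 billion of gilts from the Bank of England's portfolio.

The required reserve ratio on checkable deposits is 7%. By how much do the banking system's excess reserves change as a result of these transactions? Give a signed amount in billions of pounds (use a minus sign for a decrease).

Government account inflow £369.5 billion: reserves −£369.5B, deposits −£369.5B.
Currency deposit £259 billion: reserves +£259B, deposits +£259B.
OMO sale (to banks) £410.5 billion: reserves −£410.5B, deposits 0.
Asset sale (to non-banks) £376 billion: reserves −£376B, deposits −£376B.
Totals: Δreserves = −£897B, Δdeposits = −£486.5B.
Δrequired reserves = 7% × −£486.5B = −£34.055B.
Δexcess reserves = Δreserves − Δrequired = −£897B − (−£34.055B) = -£862.945 billion.

-£862.945 billion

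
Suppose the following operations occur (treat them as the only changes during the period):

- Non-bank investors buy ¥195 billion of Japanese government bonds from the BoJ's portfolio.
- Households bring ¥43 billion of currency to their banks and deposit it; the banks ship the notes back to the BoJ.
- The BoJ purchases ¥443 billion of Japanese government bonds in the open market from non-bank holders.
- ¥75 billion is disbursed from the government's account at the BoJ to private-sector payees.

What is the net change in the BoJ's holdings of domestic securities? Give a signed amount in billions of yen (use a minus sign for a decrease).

Asset sale (to non-banks) ¥195 billion: securities removed from the BoJ's portfolio → −¥195B.
Currency deposit ¥43 billion: the BoJ's securities portfolio is untouched → 0.
Asset purchase (from non-banks) ¥443 billion: securities added to the BoJ's portfolio → +¥443B.
Government spending ¥75 billion: the BoJ's securities portfolio is untouched → 0.
Net: −195 + 0 + 443 + 0 = +¥248 billion.

+¥248 billion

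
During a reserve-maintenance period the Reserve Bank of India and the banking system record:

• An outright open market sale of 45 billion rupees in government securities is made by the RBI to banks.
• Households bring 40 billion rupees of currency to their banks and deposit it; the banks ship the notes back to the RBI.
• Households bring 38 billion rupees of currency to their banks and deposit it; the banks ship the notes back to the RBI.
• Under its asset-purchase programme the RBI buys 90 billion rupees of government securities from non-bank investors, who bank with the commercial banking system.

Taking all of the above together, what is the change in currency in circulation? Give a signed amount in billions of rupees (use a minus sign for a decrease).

-78 billion

RBI balance sheet:
  Assets:      Securities +45B
  Liabilities: Bank reserves +123B, Currency in circulation −78B
So the change in currency in circulation is -78 billion.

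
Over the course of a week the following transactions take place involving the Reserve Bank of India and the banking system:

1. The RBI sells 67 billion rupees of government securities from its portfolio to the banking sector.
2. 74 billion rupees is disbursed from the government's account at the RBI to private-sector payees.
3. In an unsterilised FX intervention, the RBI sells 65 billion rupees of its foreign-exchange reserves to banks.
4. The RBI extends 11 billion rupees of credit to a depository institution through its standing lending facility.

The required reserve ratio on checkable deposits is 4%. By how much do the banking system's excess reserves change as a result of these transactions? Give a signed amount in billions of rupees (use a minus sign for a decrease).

OMO sale (to banks) 67 billion rupees: reserves −67B, deposits 0.
Government spending 74 billion rupees: reserves +74B, deposits +74B.
FX sale 65 billion rupees: reserves −65B, deposits 0.
Discount-window loan 11 billion rupees: reserves +11B, deposits 0.
Totals: Δreserves = −47B, Δdeposits = +74B.
Δrequired reserves = 4% × +74B = +2.96B.
Δexcess reserves = Δreserves − Δrequired = −47B − (+2.96B) = -49.96 billion.

-49.96 billion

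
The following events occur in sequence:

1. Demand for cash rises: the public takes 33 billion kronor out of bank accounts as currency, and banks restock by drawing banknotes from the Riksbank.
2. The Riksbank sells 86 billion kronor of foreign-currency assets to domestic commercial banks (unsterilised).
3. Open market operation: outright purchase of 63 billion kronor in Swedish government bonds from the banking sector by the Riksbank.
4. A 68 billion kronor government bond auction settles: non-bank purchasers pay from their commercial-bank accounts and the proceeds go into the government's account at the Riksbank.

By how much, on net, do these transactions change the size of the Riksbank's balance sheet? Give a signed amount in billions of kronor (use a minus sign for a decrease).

-23 billion

Riksbank balance sheet:
  Assets:      Securities +63B, Foreign assets −86B
  Liabilities: Bank reserves −124B, Currency in circulation +33B, Government deposits +68B
Commercial banking system:
  Assets:      Reserves at CB −124B, Securities −63B, Foreign assets +86B
  Liabilities: Checkable deposits −101B
Change in total Riksbank assets = -23 billion.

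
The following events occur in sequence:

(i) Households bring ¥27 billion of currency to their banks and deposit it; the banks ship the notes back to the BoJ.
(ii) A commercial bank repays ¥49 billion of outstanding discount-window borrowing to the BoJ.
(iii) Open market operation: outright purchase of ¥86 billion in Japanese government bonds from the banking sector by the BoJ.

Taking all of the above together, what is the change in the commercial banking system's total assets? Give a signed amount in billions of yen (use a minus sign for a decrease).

-¥22 billion

Currency deposit ¥27 billion: bank balance sheets expand → +¥27B.
Discount-window repayment ¥49 billion: bank balance sheets shrink → −¥49B.
OMO purchase (from banks) ¥86 billion: just an asset swap on bank balance sheets → 0.
Net: 27 − 49 + 0 = -¥22 billion.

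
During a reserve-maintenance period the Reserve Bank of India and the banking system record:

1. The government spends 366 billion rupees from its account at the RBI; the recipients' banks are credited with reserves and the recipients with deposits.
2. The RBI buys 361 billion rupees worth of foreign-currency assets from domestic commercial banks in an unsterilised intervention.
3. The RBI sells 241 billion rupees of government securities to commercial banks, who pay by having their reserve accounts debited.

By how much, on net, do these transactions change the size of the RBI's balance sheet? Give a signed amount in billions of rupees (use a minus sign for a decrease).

RBI balance sheet:
  Assets:      Securities −241B, Foreign assets +361B
  Liabilities: Bank reserves +486B, Government deposits −366B
Change in total RBI assets = +120 billion.

+120 billion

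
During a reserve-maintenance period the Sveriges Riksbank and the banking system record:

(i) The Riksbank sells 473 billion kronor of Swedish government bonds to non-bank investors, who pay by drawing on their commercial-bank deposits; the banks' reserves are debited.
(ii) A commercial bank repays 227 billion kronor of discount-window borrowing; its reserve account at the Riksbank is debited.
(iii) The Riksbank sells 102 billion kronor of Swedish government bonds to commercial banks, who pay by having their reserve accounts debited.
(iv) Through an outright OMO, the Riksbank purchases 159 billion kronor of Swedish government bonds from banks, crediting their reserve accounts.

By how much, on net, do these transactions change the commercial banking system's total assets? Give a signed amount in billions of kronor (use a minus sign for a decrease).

Asset sale (to non-banks) 473 billion kronor: bank balance sheets shrink → −473B.
Discount-window repayment 227 billion kronor: bank balance sheets shrink → −227B.
OMO sale (to banks) 102 billion kronor: just an asset swap on bank balance sheets → 0.
OMO purchase (from banks) 159 billion kronor: just an asset swap on bank balance sheets → 0.
Net: −473 − 227 + 0 + 0 = -700 billion.

-700 billion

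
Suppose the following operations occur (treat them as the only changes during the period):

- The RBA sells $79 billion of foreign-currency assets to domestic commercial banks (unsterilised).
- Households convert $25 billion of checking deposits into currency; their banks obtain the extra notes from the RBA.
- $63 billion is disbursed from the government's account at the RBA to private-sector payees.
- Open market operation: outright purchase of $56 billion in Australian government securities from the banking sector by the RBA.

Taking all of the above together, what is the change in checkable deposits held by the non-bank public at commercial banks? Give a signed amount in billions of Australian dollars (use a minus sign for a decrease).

RBA balance sheet:
  Assets:      Securities +$56B, Foreign assets −$79B
  Liabilities: Bank reserves +$15B, Currency in circulation +$25B, Government deposits −$63B
Commercial banking system:
  Assets:      Reserves at CB +$15B, Securities −$56B, Foreign assets +$79B
  Liabilities: Checkable deposits +$38B
So the change in checkable deposits held by the non-bank public at commercial banks is +$38 billion.

+$38 billion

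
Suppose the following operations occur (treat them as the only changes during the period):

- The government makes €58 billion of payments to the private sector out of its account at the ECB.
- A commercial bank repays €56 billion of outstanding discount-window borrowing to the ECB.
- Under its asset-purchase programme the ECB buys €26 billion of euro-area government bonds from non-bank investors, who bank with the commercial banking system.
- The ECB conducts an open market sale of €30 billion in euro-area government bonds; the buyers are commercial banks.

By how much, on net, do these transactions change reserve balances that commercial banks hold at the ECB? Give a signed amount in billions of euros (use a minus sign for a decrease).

ECB balance sheet:
  Assets:      Securities −€4B, Loans to banks −€56B
  Liabilities: Bank reserves −€2B, Government deposits −€58B
Commercial banking system:
  Assets:      Reserves at CB −€2B, Securities +€30B
  Liabilities: Checkable deposits +€84B, Borrowings from CB −€56B
So the change in reserve balances that commercial banks hold at the ECB is -€2 billion.

-€2 billion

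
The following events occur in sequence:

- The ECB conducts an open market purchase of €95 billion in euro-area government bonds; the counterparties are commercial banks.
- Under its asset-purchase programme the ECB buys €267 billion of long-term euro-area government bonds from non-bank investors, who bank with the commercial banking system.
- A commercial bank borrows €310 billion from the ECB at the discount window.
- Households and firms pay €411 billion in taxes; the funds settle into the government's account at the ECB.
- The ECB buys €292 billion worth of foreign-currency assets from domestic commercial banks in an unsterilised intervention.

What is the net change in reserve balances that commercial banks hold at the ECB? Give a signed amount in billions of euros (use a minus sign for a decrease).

+€553 billion

OMO purchase (from banks) €95 billion: the ECB pays by crediting reserve accounts → +€95B.
Asset purchase (from non-banks) €267 billion: the ECB pays by crediting reserve accounts → +€267B.
Discount-window loan €310 billion: the loan is credited to the bank's reserve account → +€310B.
Government account inflow €411 billion: funds move from bank reserves into the government account → −€411B.
FX purchase €292 billion: the ECB pays by crediting reserve accounts → +€292B.
Net: 95 + 267 + 310 − 411 + 292 = +€553 billion.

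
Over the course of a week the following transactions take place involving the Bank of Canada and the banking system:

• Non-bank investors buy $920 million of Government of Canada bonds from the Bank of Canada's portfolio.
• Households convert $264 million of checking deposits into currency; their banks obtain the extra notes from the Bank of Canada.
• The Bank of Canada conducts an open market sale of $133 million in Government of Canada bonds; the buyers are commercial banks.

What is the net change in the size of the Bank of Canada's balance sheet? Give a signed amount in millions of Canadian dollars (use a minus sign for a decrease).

Asset sale (to non-banks) $920 million: a Bank of Canada asset is shed → −$920M.
Currency withdrawal $264 million: only the composition of liabilities changes → 0.
OMO sale (to banks) $133 million: a Bank of Canada asset is shed → −$133M.
Net: −920 + 0 − 133 = -$1053 million.

-$1053 million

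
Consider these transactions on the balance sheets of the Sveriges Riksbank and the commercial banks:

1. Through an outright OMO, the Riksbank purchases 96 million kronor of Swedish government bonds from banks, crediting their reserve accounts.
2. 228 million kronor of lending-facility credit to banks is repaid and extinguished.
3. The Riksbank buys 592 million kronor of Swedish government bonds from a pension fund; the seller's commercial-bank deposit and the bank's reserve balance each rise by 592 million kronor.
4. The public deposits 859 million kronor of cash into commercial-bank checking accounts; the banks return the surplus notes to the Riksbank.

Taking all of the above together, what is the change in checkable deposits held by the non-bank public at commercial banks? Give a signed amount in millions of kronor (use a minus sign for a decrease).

+1451 million

OMO purchase (from banks) 96 million kronor: the counterparty is a bank, so public deposits are unchanged → 0.
Discount-window repayment 228 million kronor: the counterparty is a bank, so public deposits are unchanged → 0.
Asset purchase (from non-banks) 592 million kronor: non-bank counterparties' bank balances rise → +592M.
Currency deposit 859 million kronor: non-bank counterparties' bank balances rise → +859M.
Net: 0 + 0 + 592 + 859 = +1451 million.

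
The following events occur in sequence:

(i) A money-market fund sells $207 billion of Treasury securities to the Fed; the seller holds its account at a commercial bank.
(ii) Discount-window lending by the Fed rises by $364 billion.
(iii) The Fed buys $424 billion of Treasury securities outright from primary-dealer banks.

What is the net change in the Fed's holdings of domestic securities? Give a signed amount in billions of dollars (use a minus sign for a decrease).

Asset purchase (from non-banks) $207 billion: securities added to the Fed's portfolio → +$207B.
Discount-window loan $364 billion: the Fed's securities portfolio is untouched → 0.
OMO purchase (from banks) $424 billion: securities added to the Fed's portfolio → +$424B.
Net: 207 + 0 + 424 = +$631 billion.

+$631 billion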